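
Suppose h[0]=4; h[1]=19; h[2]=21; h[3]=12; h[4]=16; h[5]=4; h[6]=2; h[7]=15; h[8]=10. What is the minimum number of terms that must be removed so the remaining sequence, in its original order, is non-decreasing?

Fewest deletions = n − (longest non-decreasing subsequence).
i:      0  1  2  3  4  5  6  7  8
h[i]:   4 19 21 12 16  4  2 15 10
dp:     1  2  3  2  3  2  1  3  3
max dp = 3, so deletions = 9 − 3 = 6.

6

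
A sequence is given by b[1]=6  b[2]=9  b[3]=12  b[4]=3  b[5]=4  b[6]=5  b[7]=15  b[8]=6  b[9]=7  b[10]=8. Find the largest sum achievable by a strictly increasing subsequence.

42

Let S[i] be the best sum of a strictly increasing subsequence ending at i:
i:      1  2  3  4  5  6  7  8  9 10
b[i]:   6  9 12  3  4  5 15  6  7  8
S:      6 15 27  3  7 12 42 18 25 33
Maximum is 42 (e.g. 6 + 9 + 12 + 15).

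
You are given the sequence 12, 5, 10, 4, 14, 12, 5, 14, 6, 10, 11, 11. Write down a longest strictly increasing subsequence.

4, 5, 6, 10, 11

Patience tails give the LIS length; then backtrack through the dp parents:
12 → extends → [12]
5 → replaces 12 → [5]
10 → extends → [5, 10]
4 → replaces 5 → [4, 10]
14 → extends → [4, 10, 14]
12 → replaces 14 → [4, 10, 12]
5 → replaces 10 → [4, 5, 12]
14 → extends → [4, 5, 12, 14]
6 → replaces 12 → [4, 5, 6, 14]
10 → replaces 14 → [4, 5, 6, 10]
11 → extends → [4, 5, 6, 10, 11]
11 → already a tail → [4, 5, 6, 10, 11]
Length 5; one witness is 4, 5, 6, 10, 11.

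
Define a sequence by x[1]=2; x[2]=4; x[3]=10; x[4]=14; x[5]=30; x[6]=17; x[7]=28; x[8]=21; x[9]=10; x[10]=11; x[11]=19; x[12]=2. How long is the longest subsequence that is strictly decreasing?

5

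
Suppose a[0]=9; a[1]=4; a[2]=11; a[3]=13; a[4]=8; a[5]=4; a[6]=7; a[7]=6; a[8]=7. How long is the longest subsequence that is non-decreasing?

4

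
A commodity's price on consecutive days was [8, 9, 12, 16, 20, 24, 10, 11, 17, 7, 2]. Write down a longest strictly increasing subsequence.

Patience tails give the LIS length; then backtrack through the dp parents:
8 → extends → [8]
9 → extends → [8, 9]
12 → extends → [8, 9, 12]
16 → extends → [8, 9, 12, 16]
20 → extends → [8, 9, 12, 16, 20]
24 → extends → [8, 9, 12, 16, 20, 24]
10 → replaces 12 → [8, 9, 10, 16, 20, 24]
11 → replaces 16 → [8, 9, 10, 11, 20, 24]
17 → replaces 20 → [8, 9, 10, 11, 17, 24]
7 → replaces 8 → [7, 9, 10, 11, 17, 24]
2 → replaces 7 → [2, 9, 10, 11, 17, 24]
Length 6; one witness is 8, 9, 12, 16, 20, 24.

8, 9, 12, 16, 20, 24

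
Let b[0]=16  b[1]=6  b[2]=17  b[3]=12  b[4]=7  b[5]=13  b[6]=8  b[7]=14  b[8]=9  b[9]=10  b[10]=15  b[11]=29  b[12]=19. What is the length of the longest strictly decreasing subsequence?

3

Negate each value so 'decreasing' becomes 'increasing', then run patience tails on the negated sequence:
-16 → extends → [-16]
-6 → extends → [-16, -6]
-17 → replaces -16 → [-17, -6]
-12 → replaces -6 → [-17, -12]
-7 → extends → [-17, -12, -7]
-13 → replaces -12 → [-17, -13, -7]
-8 → replaces -7 → [-17, -13, -8]
-14 → replaces -13 → [-17, -14, -8]
-9 → replaces -8 → [-17, -14, -9]
-10 → replaces -9 → [-17, -14, -10]
-15 → replaces -14 → [-17, -15, -10]
-29 → replaces -17 → [-29, -15, -10]
-19 → replaces -15 → [-29, -19, -10]
Three tails, so the longest strictly decreasing subsequence of the original has length 3.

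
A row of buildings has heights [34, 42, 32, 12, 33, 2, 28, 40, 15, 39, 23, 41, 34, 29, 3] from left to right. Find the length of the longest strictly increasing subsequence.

Track the smallest tail for each achievable length (strict):
34 → extends → [34]
42 → extends → [34, 42]
32 → replaces 34 → [32, 42]
12 → replaces 32 → [12, 42]
33 → replaces 42 → [12, 33]
2 → replaces 12 → [2, 33]
28 → replaces 33 → [2, 28]
40 → extends → [2, 28, 40]
15 → replaces 28 → [2, 15, 40]
39 → replaces 40 → [2, 15, 39]
23 → replaces 39 → [2, 15, 23]
41 → extends → [2, 15, 23, 41]
34 → replaces 41 → [2, 15, 23, 34]
29 → replaces 34 → [2, 15, 23, 29]
3 → replaces 15 → [2, 3, 23, 29]
Four tails, so the longest strictly increasing subsequence has length 4 (e.g. 32, 33, 40, 41).

4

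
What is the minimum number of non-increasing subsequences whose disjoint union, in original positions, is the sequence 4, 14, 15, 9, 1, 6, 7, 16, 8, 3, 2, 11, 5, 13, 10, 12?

6

The minimum number of non-increasing subsequences covering a sequence equals the length of its longest strictly increasing subsequence.
LIS length is 6 (e.g. 4, 6, 7, 8, 11, 13), so 6 piles are needed.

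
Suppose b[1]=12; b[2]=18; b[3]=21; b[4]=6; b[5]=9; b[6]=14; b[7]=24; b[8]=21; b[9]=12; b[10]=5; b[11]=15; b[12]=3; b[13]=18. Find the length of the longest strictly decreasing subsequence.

Negate each value so 'decreasing' becomes 'increasing', then run patience tails on the negated sequence:
-12 → extends → [-12]
-18 → replaces -12 → [-18]
-21 → replaces -18 → [-21]
-6 → extends → [-21, -6]
-9 → replaces -6 → [-21, -9]
-14 → replaces -9 → [-21, -14]
-24 → replaces -21 → [-24, -14]
-21 → replaces -14 → [-24, -21]
-12 → extends → [-24, -21, -12]
-5 → extends → [-24, -21, -12, -5]
-15 → replaces -12 → [-24, -21, -15, -5]
-3 → extends → [-24, -21, -15, -5, -3]
-18 → replaces -15 → [-24, -21, -18, -5, -3]
Five tails, so the longest strictly decreasing subsequence of the original has length 5.

5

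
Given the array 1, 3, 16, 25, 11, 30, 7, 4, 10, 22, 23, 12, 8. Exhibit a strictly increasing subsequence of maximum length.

1, 3, 7, 10, 22, 23

Patience tails give the LIS length; then backtrack through the dp parents:
1 → extends → [1]
3 → extends → [1, 3]
16 → extends → [1, 3, 16]
25 → extends → [1, 3, 16, 25]
11 → replaces 16 → [1, 3, 11, 25]
30 → extends → [1, 3, 11, 25, 30]
7 → replaces 11 → [1, 3, 7, 25, 30]
4 → replaces 7 → [1, 3, 4, 25, 30]
10 → replaces 25 → [1, 3, 4, 10, 30]
22 → replaces 30 → [1, 3, 4, 10, 22]
23 → extends → [1, 3, 4, 10, 22, 23]
12 → replaces 22 → [1, 3, 4, 10, 12, 23]
8 → replaces 10 → [1, 3, 4, 8, 12, 23]
Length 6; one witness is 1, 3, 7, 10, 22, 23.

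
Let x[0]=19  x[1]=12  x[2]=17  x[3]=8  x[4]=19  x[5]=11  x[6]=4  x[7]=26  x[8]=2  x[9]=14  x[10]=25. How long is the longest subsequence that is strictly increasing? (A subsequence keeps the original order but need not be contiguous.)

4

Track the smallest tail for each achievable length (strict):
19 → extends → [19]
12 → replaces 19 → [12]
17 → extends → [12, 17]
8 → replaces 12 → [8, 17]
19 → extends → [8, 17, 19]
11 → replaces 17 → [8, 11, 19]
4 → replaces 8 → [4, 11, 19]
26 → extends → [4, 11, 19, 26]
2 → replaces 4 → [2, 11, 19, 26]
14 → replaces 19 → [2, 11, 14, 26]
25 → replaces 26 → [2, 11, 14, 25]
Four tails, so the longest strictly increasing subsequence has length 4 (e.g. 12, 17, 19, 26).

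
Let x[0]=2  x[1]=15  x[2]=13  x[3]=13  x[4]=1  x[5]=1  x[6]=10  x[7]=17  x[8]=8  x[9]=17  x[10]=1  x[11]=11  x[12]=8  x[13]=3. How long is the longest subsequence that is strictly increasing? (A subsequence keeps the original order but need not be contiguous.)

3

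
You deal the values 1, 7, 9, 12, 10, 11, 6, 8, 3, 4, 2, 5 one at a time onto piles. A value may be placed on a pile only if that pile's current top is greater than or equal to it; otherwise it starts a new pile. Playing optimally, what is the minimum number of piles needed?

5

The minimum number of non-increasing subsequences covering a sequence equals the length of its longest strictly increasing subsequence.
LIS length is 5 (e.g. 1, 7, 9, 10, 11), so 5 piles are needed.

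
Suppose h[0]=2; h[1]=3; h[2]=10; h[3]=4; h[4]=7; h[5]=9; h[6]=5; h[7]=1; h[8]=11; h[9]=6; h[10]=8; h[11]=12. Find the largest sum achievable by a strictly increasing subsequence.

Let S[i] be the best sum of a strictly increasing subsequence ending at i:
i:      0  1  2  3  4  5  6  7  8  9 10 11
h[i]:   2  3 10  4  7  9  5  1 11  6  8 12
S:      2  5 15  9 16 25 14  1 36 20 28 48
Maximum is 48 (e.g. 2 + 3 + 4 + 7 + 9 + 11 + 12).

48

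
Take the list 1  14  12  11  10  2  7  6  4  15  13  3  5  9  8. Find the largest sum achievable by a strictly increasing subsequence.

Let S[i] be the best sum of a strictly increasing subsequence ending at i:
i:      1  2  3  4  5  6  7  8  9 10 11 12 13 14 15
a[i]:   1 14 12 11 10  2  7  6  4 15 13  3  5  9  8
S:      1 15 13 12 11  3 10  9  7 30 26  6 12 21 20
Maximum is 30 (e.g. 1 + 14 + 15).

30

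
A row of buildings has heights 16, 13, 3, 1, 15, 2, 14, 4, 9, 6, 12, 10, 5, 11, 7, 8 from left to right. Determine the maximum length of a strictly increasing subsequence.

6

Let dp[i] be the length of the longest such subsequence ending at index i:
i:      1  2  3  4  5  6  7  8  9 10 11 12 13 14 15 16
a[i]:  16 13  3  1 15  2 14  4  9  6 12 10  5 11  7  8
dp:     1  1  1  1  2  2  3  3  4  4  5  5  4  6  5  6
Maximum dp value is 6.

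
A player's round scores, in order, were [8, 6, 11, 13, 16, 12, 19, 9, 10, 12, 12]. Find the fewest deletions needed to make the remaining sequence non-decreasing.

6

Fewest deletions = n − (longest non-decreasing subsequence).
Patience tails:
8 → extends → [8]
6 → replaces 8 → [6]
11 → extends → [6, 11]
13 → extends → [6, 11, 13]
16 → extends → [6, 11, 13, 16]
12 → replaces 13 → [6, 11, 12, 16]
19 → extends → [6, 11, 12, 16, 19]
9 → replaces 11 → [6, 9, 12, 16, 19]
10 → replaces 12 → [6, 9, 10, 16, 19]
12 → replaces 16 → [6, 9, 10, 12, 19]
12 → replaces 19 → [6, 9, 10, 12, 12]
Longest non-decreasing subsequence has length 5, so deletions = 11 − 5 = 6.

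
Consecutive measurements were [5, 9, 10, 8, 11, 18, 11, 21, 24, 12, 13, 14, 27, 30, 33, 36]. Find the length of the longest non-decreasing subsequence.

Let dp[i] be the length of the longest such subsequence ending at index i:
i:      1  2  3  4  5  6  7  8  9 10 11 12 13 14 15 16
a[i]:   5  9 10  8 11 18 11 21 24 12 13 14 27 30 33 36
dp:     1  2  3  2  4  5  5  6  7  6  7  8  9 10 11 12
Maximum dp value is 12.

12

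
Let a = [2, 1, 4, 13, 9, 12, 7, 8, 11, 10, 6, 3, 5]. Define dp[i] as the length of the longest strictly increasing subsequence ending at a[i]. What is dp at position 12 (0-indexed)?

3

dp[i] = 1 + max{dp[j] : j<i, a[j]<a[i]} (or 1 if no such j):
i:      0  1  2  3  4  5  6  7  8  9 10 11 12
a[i]:   2  1  4 13  9 12  7  8 11 10  6  3  5
dp:     1  1  2  3  3  4  3  4  5  5  3  2  3
At index 12 the value is 3.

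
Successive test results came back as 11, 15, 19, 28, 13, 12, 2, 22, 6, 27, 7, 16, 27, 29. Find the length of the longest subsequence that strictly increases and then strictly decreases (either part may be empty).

inc[i] = longest strictly increasing subsequence ending at i; dec[i] = longest strictly decreasing subsequence starting at i:
i:      1  2  3  4  5  6  7  8  9 10 11 12 13 14
a[i]:  11 15 19 28 13 12  2 22  6 27  7 16 27 29
inc:    1  2  3  4  2  2  1  4  2  5  3  4  5  6
dec:    2  4  4  4  3  2  1  2  1  2  1  1  1  1
Best peak at i=4 (value 28): inc=4, dec=4, length 4+4−1 = 7.

7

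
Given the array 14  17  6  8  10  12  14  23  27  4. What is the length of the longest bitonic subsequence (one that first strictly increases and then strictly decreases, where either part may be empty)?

8

inc[i] = longest strictly increasing subsequence ending at i; dec[i] = longest strictly decreasing subsequence starting at i:
i:      1  2  3  4  5  6  7  8  9 10
a[i]:  14 17  6  8 10 12 14 23 27  4
inc:    1  2  1  2  3  4  5  6  7  1
dec:    3  3  2  2  2  2  2  2  2  1
Best peak at i=9 (value 27): inc=7, dec=2, length 7+2−1 = 8.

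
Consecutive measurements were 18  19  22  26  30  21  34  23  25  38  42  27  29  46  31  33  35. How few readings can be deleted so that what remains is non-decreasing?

Fewest deletions = n − (longest non-decreasing subsequence).
i:      1  2  3  4  5  6  7  8  9 10 11 12 13 14 15 16 17
a[i]:  18 19 22 26 30 21 34 23 25 38 42 27 29 46 31 33 35
dp:     1  2  3  4  5  3  6  4  5  7  8  6  7  9  8  9 10
max dp = 10, so deletions = 17 − 10 = 7.

7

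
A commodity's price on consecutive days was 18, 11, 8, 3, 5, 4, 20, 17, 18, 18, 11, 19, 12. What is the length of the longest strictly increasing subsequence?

Track the smallest tail for each achievable length (strict):
18 → extends → [18]
11 → replaces 18 → [11]
8 → replaces 11 → [8]
3 → replaces 8 → [3]
5 → extends → [3, 5]
4 → replaces 5 → [3, 4]
20 → extends → [3, 4, 20]
17 → replaces 20 → [3, 4, 17]
18 → extends → [3, 4, 17, 18]
18 → already a tail → [3, 4, 17, 18]
11 → replaces 17 → [3, 4, 11, 18]
19 → extends → [3, 4, 11, 18, 19]
12 → replaces 18 → [3, 4, 11, 12, 19]
Five tails, so the longest strictly increasing subsequence has length 5 (e.g. 3, 5, 17, 18, 19).

5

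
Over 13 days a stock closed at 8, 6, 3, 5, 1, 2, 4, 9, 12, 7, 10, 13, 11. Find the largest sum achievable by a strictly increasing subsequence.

Let S[i] be the best sum of a strictly increasing subsequence ending at i:
i:      1  2  3  4  5  6  7  8  9 10 11 12 13
a[i]:   8  6  3  5  1  2  4  9 12  7 10 13 11
S:      8  6  3  8  1  3  7 17 29 15 27 42 38
Maximum is 42 (e.g. 3 + 5 + 9 + 12 + 13).

42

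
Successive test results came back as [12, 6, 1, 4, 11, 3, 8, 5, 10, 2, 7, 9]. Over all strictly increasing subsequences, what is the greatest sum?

Let S[i] be the best sum of a strictly increasing subsequence ending at i:
i:      1  2  3  4  5  6  7  8  9 10 11 12
a[i]:  12  6  1  4 11  3  8  5 10  2  7  9
S:     12  6  1  5 17  4 14 10 24  3 17 26
Maximum is 26 (e.g. 1 + 4 + 5 + 7 + 9).

26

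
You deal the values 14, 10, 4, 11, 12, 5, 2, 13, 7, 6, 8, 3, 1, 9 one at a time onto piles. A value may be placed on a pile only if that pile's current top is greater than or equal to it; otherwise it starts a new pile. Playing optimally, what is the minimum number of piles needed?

5

Place each on the leftmost legal pile:
14 → new pile 1 (tops now [14])
10 → pile 1 (tops now [10])
4 → pile 1 (tops now [4])
11 → new pile 2 (tops now [4, 11])
12 → new pile 3 (tops now [4, 11, 12])
5 → pile 2 (tops now [4, 5, 12])
2 → pile 1 (tops now [2, 5, 12])
13 → new pile 4 (tops now [2, 5, 12, 13])
7 → pile 3 (tops now [2, 5, 7, 13])
6 → pile 3 (tops now [2, 5, 6, 13])
8 → pile 4 (tops now [2, 5, 6, 8])
3 → pile 2 (tops now [2, 3, 6, 8])
1 → pile 1 (tops now [1, 3, 6, 8])
9 → new pile 5 (tops now [1, 3, 6, 8, 9])
Five piles.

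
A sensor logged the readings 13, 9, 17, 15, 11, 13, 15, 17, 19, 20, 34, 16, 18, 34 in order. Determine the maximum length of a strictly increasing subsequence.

Track the smallest tail for each achievable length (strict):
13 → extends → [13]
9 → replaces 13 → [9]
17 → extends → [9, 17]
15 → replaces 17 → [9, 15]
11 → replaces 15 → [9, 11]
13 → extends → [9, 11, 13]
15 → extends → [9, 11, 13, 15]
17 → extends → [9, 11, 13, 15, 17]
19 → extends → [9, 11, 13, 15, 17, 19]
20 → extends → [9, 11, 13, 15, 17, 19, 20]
34 → extends → [9, 11, 13, 15, 17, 19, 20, 34]
16 → replaces 17 → [9, 11, 13, 15, 16, 19, 20, 34]
18 → replaces 19 → [9, 11, 13, 15, 16, 18, 20, 34]
34 → already a tail → [9, 11, 13, 15, 16, 18, 20, 34]
Eight tails, so the longest strictly increasing subsequence has length 8 (e.g. 9, 11, 13, 15, 17, 19, 20, 34).

8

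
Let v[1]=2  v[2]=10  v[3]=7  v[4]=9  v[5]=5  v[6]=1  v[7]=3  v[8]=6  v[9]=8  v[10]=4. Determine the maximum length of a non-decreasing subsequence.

4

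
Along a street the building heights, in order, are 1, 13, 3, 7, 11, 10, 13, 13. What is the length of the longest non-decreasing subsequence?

6

Let dp[i] be the length of the longest such subsequence ending at index i:
i:      1  2  3  4  5  6  7  8
a[i]:   1 13  3  7 11 10 13 13
dp:     1  2  2  3  4  4  5  6
Maximum dp value is 6.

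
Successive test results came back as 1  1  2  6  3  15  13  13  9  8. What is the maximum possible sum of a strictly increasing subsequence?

24

Let S[i] be the best sum of a strictly increasing subsequence ending at i:
i:      1  2  3  4  5  6  7  8  9 10
a[i]:   1  1  2  6  3 15 13 13  9  8
S:      1  1  3  9  6 24 22 22 18 17
Maximum is 24 (e.g. 1 + 2 + 6 + 15).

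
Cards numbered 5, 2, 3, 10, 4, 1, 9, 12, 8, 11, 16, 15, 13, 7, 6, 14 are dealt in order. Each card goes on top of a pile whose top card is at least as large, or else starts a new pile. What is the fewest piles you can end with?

7

The minimum number of non-increasing subsequences covering a sequence equals the length of its longest strictly increasing subsequence.
LIS length is 7 (e.g. 2, 3, 4, 9, 12, 13, 14), so 7 piles are needed.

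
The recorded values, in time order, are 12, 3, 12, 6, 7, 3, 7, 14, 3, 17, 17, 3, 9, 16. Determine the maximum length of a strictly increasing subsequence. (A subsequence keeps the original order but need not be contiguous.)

Let dp[i] be the length of the longest such subsequence ending at index i:
i:      1  2  3  4  5  6  7  8  9 10 11 12 13 14
a[i]:  12  3 12  6  7  3  7 14  3 17 17  3  9 16
dp:     1  1  2  2  3  1  3  4  1  5  5  1  4  5
Maximum dp value is 5.

5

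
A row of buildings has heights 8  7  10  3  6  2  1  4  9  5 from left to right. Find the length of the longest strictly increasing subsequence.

3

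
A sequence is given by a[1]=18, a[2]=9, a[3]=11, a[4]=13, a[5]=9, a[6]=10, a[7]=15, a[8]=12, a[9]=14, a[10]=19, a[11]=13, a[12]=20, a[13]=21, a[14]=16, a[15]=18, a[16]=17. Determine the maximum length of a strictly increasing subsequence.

7

Track the smallest tail for each achievable length (strict):
18 → extends → [18]
9 → replaces 18 → [9]
11 → extends → [9, 11]
13 → extends → [9, 11, 13]
9 → already a tail → [9, 11, 13]
10 → replaces 11 → [9, 10, 13]
15 → extends → [9, 10, 13, 15]
12 → replaces 13 → [9, 10, 12, 15]
14 → replaces 15 → [9, 10, 12, 14]
19 → extends → [9, 10, 12, 14, 19]
13 → replaces 14 → [9, 10, 12, 13, 19]
20 → extends → [9, 10, 12, 13, 19, 20]
21 → extends → [9, 10, 12, 13, 19, 20, 21]
16 → replaces 19 → [9, 10, 12, 13, 16, 20, 21]
18 → replaces 20 → [9, 10, 12, 13, 16, 18, 21]
17 → replaces 18 → [9, 10, 12, 13, 16, 17, 21]
Seven tails, so the longest strictly increasing subsequence has length 7 (e.g. 9, 11, 13, 15, 19, 20, 21).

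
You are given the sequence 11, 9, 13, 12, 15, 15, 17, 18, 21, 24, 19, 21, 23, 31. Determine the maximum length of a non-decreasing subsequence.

Track the smallest tail for each achievable length (allowing ties):
11 → extends → [11]
9 → replaces 11 → [9]
13 → extends → [9, 13]
12 → replaces 13 → [9, 12]
15 → extends → [9, 12, 15]
15 → extends → [9, 12, 15, 15]
17 → extends → [9, 12, 15, 15, 17]
18 → extends → [9, 12, 15, 15, 17, 18]
21 → extends → [9, 12, 15, 15, 17, 18, 21]
24 → extends → [9, 12, 15, 15, 17, 18, 21, 24]
19 → replaces 21 → [9, 12, 15, 15, 17, 18, 19, 24]
21 → replaces 24 → [9, 12, 15, 15, 17, 18, 19, 21]
23 → extends → [9, 12, 15, 15, 17, 18, 19, 21, 23]
31 → extends → [9, 12, 15, 15, 17, 18, 19, 21, 23, 31]
Ten tails, so the longest non-decreasing subsequence has length 10 (e.g. 11, 13, 15, 15, 17, 18, 21, 21, 23, 31).

10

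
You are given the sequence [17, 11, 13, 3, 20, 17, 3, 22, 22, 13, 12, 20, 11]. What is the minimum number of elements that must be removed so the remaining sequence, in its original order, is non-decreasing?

8

Fewest deletions = n − (longest non-decreasing subsequence).
Patience tails:
17 → extends → [17]
11 → replaces 17 → [11]
13 → extends → [11, 13]
3 → replaces 11 → [3, 13]
20 → extends → [3, 13, 20]
17 → replaces 20 → [3, 13, 17]
3 → replaces 13 → [3, 3, 17]
22 → extends → [3, 3, 17, 22]
22 → extends → [3, 3, 17, 22, 22]
13 → replaces 17 → [3, 3, 13, 22, 22]
12 → replaces 13 → [3, 3, 12, 22, 22]
20 → replaces 22 → [3, 3, 12, 20, 22]
11 → replaces 12 → [3, 3, 11, 20, 22]
Longest non-decreasing subsequence has length 5, so deletions = 13 − 5 = 8.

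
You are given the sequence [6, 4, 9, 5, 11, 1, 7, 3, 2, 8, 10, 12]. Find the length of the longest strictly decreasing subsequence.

4

Negate each value so 'decreasing' becomes 'increasing', then run patience tails on the negated sequence:
-6 → extends → [-6]
-4 → extends → [-6, -4]
-9 → replaces -6 → [-9, -4]
-5 → replaces -4 → [-9, -5]
-11 → replaces -9 → [-11, -5]
-1 → extends → [-11, -5, -1]
-7 → replaces -5 → [-11, -7, -1]
-3 → replaces -1 → [-11, -7, -3]
-2 → extends → [-11, -7, -3, -2]
-8 → replaces -7 → [-11, -8, -3, -2]
-10 → replaces -8 → [-11, -10, -3, -2]
-12 → replaces -11 → [-12, -10, -3, -2]
Four tails, so the longest strictly decreasing subsequence of the original has length 4.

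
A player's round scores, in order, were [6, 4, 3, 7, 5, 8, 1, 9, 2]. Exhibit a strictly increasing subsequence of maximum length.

Patience tails give the LIS length; then backtrack through the dp parents:
6 → extends → [6]
4 → replaces 6 → [4]
3 → replaces 4 → [3]
7 → extends → [3, 7]
5 → replaces 7 → [3, 5]
8 → extends → [3, 5, 8]
1 → replaces 3 → [1, 5, 8]
9 → extends → [1, 5, 8, 9]
2 → replaces 5 → [1, 2, 8, 9]
Length 4; one witness is 6, 7, 8, 9.

6, 7, 8, 9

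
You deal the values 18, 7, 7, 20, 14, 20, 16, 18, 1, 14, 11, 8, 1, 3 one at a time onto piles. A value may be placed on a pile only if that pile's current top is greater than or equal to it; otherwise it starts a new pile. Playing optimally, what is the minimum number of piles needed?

Place each on the leftmost legal pile:
18 → new pile 1 (tops now [18])
7 → pile 1 (tops now [7])
7 → pile 1 (tops now [7])
20 → new pile 2 (tops now [7, 20])
14 → pile 2 (tops now [7, 14])
20 → new pile 3 (tops now [7, 14, 20])
16 → pile 3 (tops now [7, 14, 16])
18 → new pile 4 (tops now [7, 14, 16, 18])
1 → pile 1 (tops now [1, 14, 16, 18])
14 → pile 2 (tops now [1, 14, 16, 18])
11 → pile 2 (tops now [1, 11, 16, 18])
8 → pile 2 (tops now [1, 8, 16, 18])
1 → pile 1 (tops now [1, 8, 16, 18])
3 → pile 2 (tops now [1, 3, 16, 18])
Four piles.

4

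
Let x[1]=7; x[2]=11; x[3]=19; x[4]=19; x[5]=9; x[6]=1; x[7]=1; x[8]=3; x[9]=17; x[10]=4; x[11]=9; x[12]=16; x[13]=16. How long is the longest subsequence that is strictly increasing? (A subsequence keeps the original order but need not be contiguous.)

Track the smallest tail for each achievable length (strict):
7 → extends → [7]
11 → extends → [7, 11]
19 → extends → [7, 11, 19]
19 → already a tail → [7, 11, 19]
9 → replaces 11 → [7, 9, 19]
1 → replaces 7 → [1, 9, 19]
1 → already a tail → [1, 9, 19]
3 → replaces 9 → [1, 3, 19]
17 → replaces 19 → [1, 3, 17]
4 → replaces 17 → [1, 3, 4]
9 → extends → [1, 3, 4, 9]
16 → extends → [1, 3, 4, 9, 16]
16 → already a tail → [1, 3, 4, 9, 16]
Five tails, so the longest strictly increasing subsequence has length 5 (e.g. 1, 3, 4, 9, 16).

5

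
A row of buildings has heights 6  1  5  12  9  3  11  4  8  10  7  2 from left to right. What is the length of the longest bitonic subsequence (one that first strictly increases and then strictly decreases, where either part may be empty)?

7

inc[i] = longest strictly increasing subsequence ending at i; dec[i] = longest strictly decreasing subsequence starting at i:
i:      1  2  3  4  5  6  7  8  9 10 11 12
a[i]:   6  1  5 12  9  3 11  4  8 10  7  2
inc:    1  1  2  3  3  2  4  3  4  5  4  2
dec:    4  1  3  5  4  2  4  2  3  3  2  1
Best peak at i=4 (value 12): inc=3, dec=5, length 3+5−1 = 7.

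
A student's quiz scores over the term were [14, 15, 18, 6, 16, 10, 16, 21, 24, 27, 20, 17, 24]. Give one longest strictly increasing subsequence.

14, 15, 18, 21, 24, 27

Patience tails give the LIS length; then backtrack through the dp parents:
14 → extends → [14]
15 → extends → [14, 15]
18 → extends → [14, 15, 18]
6 → replaces 14 → [6, 15, 18]
16 → replaces 18 → [6, 15, 16]
10 → replaces 15 → [6, 10, 16]
16 → already a tail → [6, 10, 16]
21 → extends → [6, 10, 16, 21]
24 → extends → [6, 10, 16, 21, 24]
27 → extends → [6, 10, 16, 21, 24, 27]
20 → replaces 21 → [6, 10, 16, 20, 24, 27]
17 → replaces 20 → [6, 10, 16, 17, 24, 27]
24 → already a tail → [6, 10, 16, 17, 24, 27]
Length 6; one witness is 14, 15, 18, 21, 24, 27.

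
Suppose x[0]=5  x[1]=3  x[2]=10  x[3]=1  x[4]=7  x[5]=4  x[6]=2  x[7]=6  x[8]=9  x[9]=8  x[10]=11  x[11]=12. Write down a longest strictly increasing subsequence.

3, 4, 6, 9, 11, 12

Patience tails give the LIS length; then backtrack through the dp parents:
5 → extends → [5]
3 → replaces 5 → [3]
10 → extends → [3, 10]
1 → replaces 3 → [1, 10]
7 → replaces 10 → [1, 7]
4 → replaces 7 → [1, 4]
2 → replaces 4 → [1, 2]
6 → extends → [1, 2, 6]
9 → extends → [1, 2, 6, 9]
8 → replaces 9 → [1, 2, 6, 8]
11 → extends → [1, 2, 6, 8, 11]
12 → extends → [1, 2, 6, 8, 11, 12]
Length 6; one witness is 3, 4, 6, 9, 11, 12.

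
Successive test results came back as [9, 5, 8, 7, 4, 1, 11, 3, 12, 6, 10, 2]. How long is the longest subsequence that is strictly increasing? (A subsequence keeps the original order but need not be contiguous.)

Let dp[i] be the length of the longest such subsequence ending at index i:
i:      1  2  3  4  5  6  7  8  9 10 11 12
a[i]:   9  5  8  7  4  1 11  3 12  6 10  2
dp:     1  1  2  2  1  1  3  2  4  3  4  2
Maximum dp value is 4.

4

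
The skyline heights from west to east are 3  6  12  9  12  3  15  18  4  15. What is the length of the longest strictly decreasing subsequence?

3

Negate each value so 'decreasing' becomes 'increasing', then run patience tails on the negated sequence:
-3 → extends → [-3]
-6 → replaces -3 → [-6]
-12 → replaces -6 → [-12]
-9 → extends → [-12, -9]
-12 → already a tail → [-12, -9]
-3 → extends → [-12, -9, -3]
-15 → replaces -12 → [-15, -9, -3]
-18 → replaces -15 → [-18, -9, -3]
-4 → replaces -3 → [-18, -9, -4]
-15 → replaces -9 → [-18, -15, -4]
Three tails, so the longest strictly decreasing subsequence of the original has length 3.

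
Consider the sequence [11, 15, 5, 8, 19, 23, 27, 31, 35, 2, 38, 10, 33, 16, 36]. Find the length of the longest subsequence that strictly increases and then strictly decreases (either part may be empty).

10

inc[i] = longest strictly increasing subsequence ending at i; dec[i] = longest strictly decreasing subsequence starting at i:
i:      1  2  3  4  5  6  7  8  9 10 11 12 13 14 15
a[i]:  11 15  5  8 19 23 27 31 35  2 38 10 33 16 36
inc:    1  2  1  2  3  4  5  6  7  1  8  3  7  4  8
dec:    3  3  2  2  2  2  2  2  3  1  3  1  2  1  1
Best peak at i=11 (value 38): inc=8, dec=3, length 8+3−1 = 10.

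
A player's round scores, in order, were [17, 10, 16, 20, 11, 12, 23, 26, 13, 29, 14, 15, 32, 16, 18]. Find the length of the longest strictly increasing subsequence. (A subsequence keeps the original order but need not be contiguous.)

Track the smallest tail for each achievable length (strict):
17 → extends → [17]
10 → replaces 17 → [10]
16 → extends → [10, 16]
20 → extends → [10, 16, 20]
11 → replaces 16 → [10, 11, 20]
12 → replaces 20 → [10, 11, 12]
23 → extends → [10, 11, 12, 23]
26 → extends → [10, 11, 12, 23, 26]
13 → replaces 23 → [10, 11, 12, 13, 26]
29 → extends → [10, 11, 12, 13, 26, 29]
14 → replaces 26 → [10, 11, 12, 13, 14, 29]
15 → replaces 29 → [10, 11, 12, 13, 14, 15]
32 → extends → [10, 11, 12, 13, 14, 15, 32]
16 → replaces 32 → [10, 11, 12, 13, 14, 15, 16]
18 → extends → [10, 11, 12, 13, 14, 15, 16, 18]
Eight tails, so the longest strictly increasing subsequence has length 8 (e.g. 10, 11, 12, 13, 14, 15, 16, 18).

8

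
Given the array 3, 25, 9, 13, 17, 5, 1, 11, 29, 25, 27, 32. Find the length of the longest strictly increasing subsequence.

7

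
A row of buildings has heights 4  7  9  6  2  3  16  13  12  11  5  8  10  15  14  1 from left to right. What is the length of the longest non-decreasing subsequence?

6

Track the smallest tail for each achievable length (allowing ties):
4 → extends → [4]
7 → extends → [4, 7]
9 → extends → [4, 7, 9]
6 → replaces 7 → [4, 6, 9]
2 → replaces 4 → [2, 6, 9]
3 → replaces 6 → [2, 3, 9]
16 → extends → [2, 3, 9, 16]
13 → replaces 16 → [2, 3, 9, 13]
12 → replaces 13 → [2, 3, 9, 12]
11 → replaces 12 → [2, 3, 9, 11]
5 → replaces 9 → [2, 3, 5, 11]
8 → replaces 11 → [2, 3, 5, 8]
10 → extends → [2, 3, 5, 8, 10]
15 → extends → [2, 3, 5, 8, 10, 15]
14 → replaces 15 → [2, 3, 5, 8, 10, 14]
1 → replaces 2 → [1, 3, 5, 8, 10, 14]
Six tails, so the longest non-decreasing subsequence has length 6 (e.g. 2, 3, 5, 8, 10, 15).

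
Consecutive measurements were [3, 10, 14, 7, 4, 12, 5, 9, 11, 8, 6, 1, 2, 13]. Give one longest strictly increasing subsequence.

Patience tails give the LIS length; then backtrack through the dp parents:
3 → extends → [3]
10 → extends → [3, 10]
14 → extends → [3, 10, 14]
7 → replaces 10 → [3, 7, 14]
4 → replaces 7 → [3, 4, 14]
12 → replaces 14 → [3, 4, 12]
5 → replaces 12 → [3, 4, 5]
9 → extends → [3, 4, 5, 9]
11 → extends → [3, 4, 5, 9, 11]
8 → replaces 9 → [3, 4, 5, 8, 11]
6 → replaces 8 → [3, 4, 5, 6, 11]
1 → replaces 3 → [1, 4, 5, 6, 11]
2 → replaces 4 → [1, 2, 5, 6, 11]
13 → extends → [1, 2, 5, 6, 11, 13]
Length 6; one witness is 3, 4, 5, 9, 11, 13.

3, 4, 5, 9, 11, 13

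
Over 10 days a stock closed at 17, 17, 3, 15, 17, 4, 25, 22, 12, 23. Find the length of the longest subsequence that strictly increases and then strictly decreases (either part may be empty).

inc[i] = longest strictly increasing subsequence ending at i; dec[i] = longest strictly decreasing subsequence starting at i:
i:      1  2  3  4  5  6  7  8  9 10
a[i]:  17 17  3 15 17  4 25 22 12 23
inc:    1  1  1  2  3  2  4  4  3  5
dec:    3  3  1  2  2  1  3  2  1  1
Best peak at i=7 (value 25): inc=4, dec=3, length 4+3−1 = 6.

6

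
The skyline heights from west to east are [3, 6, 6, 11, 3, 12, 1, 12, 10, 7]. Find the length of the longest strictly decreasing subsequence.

Let dp[i] be the longest strictly decreasing subsequence ending at i:
i:      1  2  3  4  5  6  7  8  9 10
a[i]:   3  6  6 11  3 12  1 12 10  7
dp:     1  1  1  1  2  1  3  1  2  3
Maximum is 3.

3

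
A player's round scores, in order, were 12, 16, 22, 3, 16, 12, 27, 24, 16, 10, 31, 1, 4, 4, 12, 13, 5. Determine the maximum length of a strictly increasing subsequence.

5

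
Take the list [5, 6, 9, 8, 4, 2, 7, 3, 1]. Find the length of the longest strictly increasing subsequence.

3

Let dp[i] be the length of the longest such subsequence ending at index i:
i:     1 2 3 4 5 6 7 8 9
a[i]:  5 6 9 8 4 2 7 3 1
dp:    1 2 3 3 1 1 3 2 1
Maximum dp value is 3.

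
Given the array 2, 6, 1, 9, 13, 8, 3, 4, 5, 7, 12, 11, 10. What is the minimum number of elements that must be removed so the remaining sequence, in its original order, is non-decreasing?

7

Fewest deletions = n − (longest non-decreasing subsequence).
i:      1  2  3  4  5  6  7  8  9 10 11 12 13
a[i]:   2  6  1  9 13  8  3  4  5  7 12 11 10
dp:     1  2  1  3  4  3  2  3  4  5  6  6  6
max dp = 6, so deletions = 13 − 6 = 7.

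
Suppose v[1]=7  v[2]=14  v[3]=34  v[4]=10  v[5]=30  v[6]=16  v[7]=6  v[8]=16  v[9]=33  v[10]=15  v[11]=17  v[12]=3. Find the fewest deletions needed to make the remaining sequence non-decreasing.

7

Fewest deletions = n − (longest non-decreasing subsequence).
i:      1  2  3  4  5  6  7  8  9 10 11 12
v[i]:   7 14 34 10 30 16  6 16 33 15 17  3
dp:     1  2  3  2  3  3  1  4  5  3  5  1
max dp = 5, so deletions = 12 − 5 = 7.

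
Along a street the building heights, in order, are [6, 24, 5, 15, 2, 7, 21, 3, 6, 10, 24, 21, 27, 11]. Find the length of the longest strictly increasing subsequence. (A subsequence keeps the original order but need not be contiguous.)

6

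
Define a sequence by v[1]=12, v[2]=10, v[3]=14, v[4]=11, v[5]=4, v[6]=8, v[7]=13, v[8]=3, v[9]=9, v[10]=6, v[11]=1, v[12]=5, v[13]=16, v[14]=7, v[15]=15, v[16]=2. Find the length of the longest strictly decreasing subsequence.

Negate each value so 'decreasing' becomes 'increasing', then run patience tails on the negated sequence:
-12 → extends → [-12]
-10 → extends → [-12, -10]
-14 → replaces -12 → [-14, -10]
-11 → replaces -10 → [-14, -11]
-4 → extends → [-14, -11, -4]
-8 → replaces -4 → [-14, -11, -8]
-13 → replaces -11 → [-14, -13, -8]
-3 → extends → [-14, -13, -8, -3]
-9 → replaces -8 → [-14, -13, -9, -3]
-6 → replaces -3 → [-14, -13, -9, -6]
-1 → extends → [-14, -13, -9, -6, -1]
-5 → replaces -1 → [-14, -13, -9, -6, -5]
-16 → replaces -14 → [-16, -13, -9, -6, -5]
-7 → replaces -6 → [-16, -13, -9, -7, -5]
-15 → replaces -13 → [-16, -15, -9, -7, -5]
-2 → extends → [-16, -15, -9, -7, -5, -2]
Six tails, so the longest strictly decreasing subsequence of the original has length 6.

6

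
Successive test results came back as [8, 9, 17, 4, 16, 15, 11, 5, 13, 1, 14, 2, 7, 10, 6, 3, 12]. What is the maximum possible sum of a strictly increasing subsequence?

Let S[i] be the best sum of a strictly increasing subsequence ending at i:
i:      1  2  3  4  5  6  7  8  9 10 11 12 13 14 15 16 17
a[i]:   8  9 17  4 16 15 11  5 13  1 14  2  7 10  6  3 12
S:      8 17 34  4 33 32 28  9 41  1 55  3 16 27 15  6 40
Maximum is 55 (e.g. 8 + 9 + 11 + 13 + 14).

55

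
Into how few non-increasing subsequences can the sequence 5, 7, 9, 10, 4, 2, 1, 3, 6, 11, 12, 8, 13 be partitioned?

7

The minimum number of non-increasing subsequences covering a sequence equals the length of its longest strictly increasing subsequence.
LIS length is 7 (e.g. 5, 7, 9, 10, 11, 12, 13), so 7 piles are needed.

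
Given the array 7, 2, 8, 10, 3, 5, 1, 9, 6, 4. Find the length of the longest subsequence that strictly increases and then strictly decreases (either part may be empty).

inc[i] = longest strictly increasing subsequence ending at i; dec[i] = longest strictly decreasing subsequence starting at i:
i:      1  2  3  4  5  6  7  8  9 10
a[i]:   7  2  8 10  3  5  1  9  6  4
inc:    1  1  2  3  2  3  1  4  4  3
dec:    3  2  3  4  2  2  1  3  2  1
Best peak at i=4 (value 10): inc=3, dec=4, length 3+4−1 = 6.

6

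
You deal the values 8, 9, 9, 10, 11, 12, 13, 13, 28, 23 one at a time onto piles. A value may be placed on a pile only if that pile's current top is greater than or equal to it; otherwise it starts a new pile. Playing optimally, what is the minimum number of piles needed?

7

The minimum number of non-increasing subsequences covering a sequence equals the length of its longest strictly increasing subsequence.
LIS length is 7 (e.g. 8, 9, 10, 11, 12, 13, 28), so 7 piles are needed.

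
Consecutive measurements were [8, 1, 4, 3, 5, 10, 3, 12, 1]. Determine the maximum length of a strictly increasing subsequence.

Track the smallest tail for each achievable length (strict):
8 → extends → [8]
1 → replaces 8 → [1]
4 → extends → [1, 4]
3 → replaces 4 → [1, 3]
5 → extends → [1, 3, 5]
10 → extends → [1, 3, 5, 10]
3 → already a tail → [1, 3, 5, 10]
12 → extends → [1, 3, 5, 10, 12]
1 → already a tail → [1, 3, 5, 10, 12]
Five tails, so the longest strictly increasing subsequence has length 5 (e.g. 1, 4, 5, 10, 12).

5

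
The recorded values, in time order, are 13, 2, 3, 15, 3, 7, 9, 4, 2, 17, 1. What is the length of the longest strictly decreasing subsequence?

5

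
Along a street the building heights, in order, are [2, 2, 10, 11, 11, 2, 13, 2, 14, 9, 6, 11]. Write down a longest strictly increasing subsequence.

Patience tails give the LIS length; then backtrack through the dp parents:
2 → extends → [2]
2 → already a tail → [2]
10 → extends → [2, 10]
11 → extends → [2, 10, 11]
11 → already a tail → [2, 10, 11]
2 → already a tail → [2, 10, 11]
13 → extends → [2, 10, 11, 13]
2 → already a tail → [2, 10, 11, 13]
14 → extends → [2, 10, 11, 13, 14]
9 → replaces 10 → [2, 9, 11, 13, 14]
6 → replaces 9 → [2, 6, 11, 13, 14]
11 → already a tail → [2, 6, 11, 13, 14]
Length 5; one witness is 2, 10, 11, 13, 14.

2, 10, 11, 13, 14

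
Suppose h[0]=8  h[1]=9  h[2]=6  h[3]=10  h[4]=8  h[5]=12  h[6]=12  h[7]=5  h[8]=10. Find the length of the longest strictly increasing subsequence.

4

Track the smallest tail for each achievable length (strict):
8 → extends → [8]
9 → extends → [8, 9]
6 → replaces 8 → [6, 9]
10 → extends → [6, 9, 10]
8 → replaces 9 → [6, 8, 10]
12 → extends → [6, 8, 10, 12]
12 → already a tail → [6, 8, 10, 12]
5 → replaces 6 → [5, 8, 10, 12]
10 → already a tail → [5, 8, 10, 12]
Four tails, so the longest strictly increasing subsequence has length 4 (e.g. 8, 9, 10, 12).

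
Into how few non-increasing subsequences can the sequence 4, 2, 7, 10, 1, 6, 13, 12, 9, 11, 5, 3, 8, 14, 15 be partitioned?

Place each on the leftmost legal pile:
4 → new pile 1 (tops now [4])
2 → pile 1 (tops now [2])
7 → new pile 2 (tops now [2, 7])
10 → new pile 3 (tops now [2, 7, 10])
1 → pile 1 (tops now [1, 7, 10])
6 → pile 2 (tops now [1, 6, 10])
13 → new pile 4 (tops now [1, 6, 10, 13])
12 → pile 4 (tops now [1, 6, 10, 12])
9 → pile 3 (tops now [1, 6, 9, 12])
11 → pile 4 (tops now [1, 6, 9, 11])
5 → pile 2 (tops now [1, 5, 9, 11])
3 → pile 2 (tops now [1, 3, 9, 11])
8 → pile 3 (tops now [1, 3, 8, 11])
14 → new pile 5 (tops now [1, 3, 8, 11, 14])
15 → new pile 6 (tops now [1, 3, 8, 11, 14, 15])
Six piles.

6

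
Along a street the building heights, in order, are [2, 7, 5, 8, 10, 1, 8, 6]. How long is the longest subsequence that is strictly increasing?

4

Let dp[i] be the length of the longest such subsequence ending at index i:
i:      1  2  3  4  5  6  7  8
a[i]:   2  7  5  8 10  1  8  6
dp:     1  2  2  3  4  1  3  3
Maximum dp value is 4.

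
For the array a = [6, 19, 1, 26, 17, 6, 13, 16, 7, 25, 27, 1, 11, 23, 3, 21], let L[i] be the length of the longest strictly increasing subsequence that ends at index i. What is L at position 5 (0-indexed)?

dp[i] = 1 + max{dp[j] : j<i, a[j]<a[i]} (or 1 if no such j):
i:      0  1  2  3  4  5  6  7  8  9 10 11 12 13 14 15
a[i]:   6 19  1 26 17  6 13 16  7 25 27  1 11 23  3 21
dp:     1  2  1  3  2  2  3  4  3  5  6  1  4  5  2  5
At index 5 the value is 2.

2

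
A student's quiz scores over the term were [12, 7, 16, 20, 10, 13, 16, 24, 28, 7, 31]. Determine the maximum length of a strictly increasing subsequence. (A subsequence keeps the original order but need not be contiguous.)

7

Track the smallest tail for each achievable length (strict):
12 → extends → [12]
7 → replaces 12 → [7]
16 → extends → [7, 16]
20 → extends → [7, 16, 20]
10 → replaces 16 → [7, 10, 20]
13 → replaces 20 → [7, 10, 13]
16 → extends → [7, 10, 13, 16]
24 → extends → [7, 10, 13, 16, 24]
28 → extends → [7, 10, 13, 16, 24, 28]
7 → already a tail → [7, 10, 13, 16, 24, 28]
31 → extends → [7, 10, 13, 16, 24, 28, 31]
Seven tails, so the longest strictly increasing subsequence has length 7 (e.g. 7, 10, 13, 16, 24, 28, 31).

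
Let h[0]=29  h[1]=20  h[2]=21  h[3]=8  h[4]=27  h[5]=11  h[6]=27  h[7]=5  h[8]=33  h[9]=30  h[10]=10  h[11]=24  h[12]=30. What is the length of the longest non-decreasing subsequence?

Let dp[i] be the length of the longest such subsequence ending at index i:
i:      0  1  2  3  4  5  6  7  8  9 10 11 12
h[i]:  29 20 21  8 27 11 27  5 33 30 10 24 30
dp:     1  1  2  1  3  2  4  1  5  5  2  3  6
Maximum dp value is 6.

6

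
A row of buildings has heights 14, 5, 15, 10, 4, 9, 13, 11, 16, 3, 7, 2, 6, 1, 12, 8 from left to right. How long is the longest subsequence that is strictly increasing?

4

Let dp[i] be the length of the longest such subsequence ending at index i:
i:      1  2  3  4  5  6  7  8  9 10 11 12 13 14 15 16
a[i]:  14  5 15 10  4  9 13 11 16  3  7  2  6  1 12  8
dp:     1  1  2  2  1  2  3  3  4  1  2  1  2  1  4  3
Maximum dp value is 4.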